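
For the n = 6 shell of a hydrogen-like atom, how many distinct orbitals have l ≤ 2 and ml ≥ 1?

3

With n = 6 the allowed l are 0, 1, …, 5.
The (l, ml) pairs meeting l ≤ 2 and ml ≥ 1 give: l=1 → 1; l=2 → 2.
Total orbitals: 1 + 2 = 3.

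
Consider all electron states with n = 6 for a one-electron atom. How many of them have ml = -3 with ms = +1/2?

The n = 6 shell has l = 0 through 5; check each.
Orbitals with ml = -3, by l: l=3 → 1; l=4 → 1; l=5 → 1.
Orbitals: 1 + 1 + 1 = 3. With ms fixed to a single value there is one state per orbital, giving 3 states.

3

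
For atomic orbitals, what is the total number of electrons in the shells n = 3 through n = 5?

Shell n has n² orbitals: 3²=9 + 4²=16 + 5²=25 = 50 orbitals.
Two spin states per orbital: 2 × 50 = 100 electrons.

100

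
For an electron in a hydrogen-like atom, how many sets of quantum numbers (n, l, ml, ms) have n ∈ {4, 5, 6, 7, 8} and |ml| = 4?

40

Per-shell orbital counts meeting the constraint:
n=5 → 2; n=6 → 4; n=7 → 6; n=8 → 8.
Orbitals: 2 + 4 + 6 + 8 = 20. Including both spin states (ms = ±1/2) gives 2 × 20 = 40 states.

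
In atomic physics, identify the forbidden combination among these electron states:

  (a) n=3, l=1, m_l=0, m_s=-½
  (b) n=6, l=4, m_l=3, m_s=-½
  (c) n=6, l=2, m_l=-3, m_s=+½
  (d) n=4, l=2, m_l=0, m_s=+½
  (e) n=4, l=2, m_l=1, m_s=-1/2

(c)

(c) has |m_l| = 3 > l = 2, violating −l ≤ m_l ≤ l.
The remaining sets (a), (b), (d), (e) satisfy all four rules.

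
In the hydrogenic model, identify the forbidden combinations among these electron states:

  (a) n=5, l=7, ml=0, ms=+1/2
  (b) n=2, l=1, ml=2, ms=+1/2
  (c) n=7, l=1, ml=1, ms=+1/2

(a) has l = 7 ≥ n = 5, violating 0 ≤ l ≤ n−1.
(b) has |ml| = 2 > l = 1, violating −l ≤ ml ≤ l.
The remaining set (c) satisfies all four rules.

(a) and (b)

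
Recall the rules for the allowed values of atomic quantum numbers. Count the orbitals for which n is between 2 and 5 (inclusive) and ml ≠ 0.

Treat each shell separately and count matching orbitals:
n=2 → 2; n=3 → 6; n=4 → 12; n=5 → 20.
Total orbitals: 2 + 6 + 12 + 20 = 40.

40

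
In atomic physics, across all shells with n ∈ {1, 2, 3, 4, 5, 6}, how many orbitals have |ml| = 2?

20

Treat each shell separately and count matching orbitals:
n=3 → 2; n=4 → 4; n=5 → 6; n=6 → 8.
Total orbitals: 2 + 4 + 6 + 8 = 20.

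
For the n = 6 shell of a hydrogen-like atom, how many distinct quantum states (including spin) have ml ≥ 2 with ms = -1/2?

For n = 6, l ranges over 0 … 5.
Contributions: l=2 → 1; l=3 → 2; l=4 → 3; l=5 → 4.
Orbitals: 1 + 2 + 3 + 4 = 10. With ms fixed to a single value there is one state per orbital, giving 10 states.

10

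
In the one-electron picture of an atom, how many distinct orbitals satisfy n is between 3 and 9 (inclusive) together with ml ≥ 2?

84

Per-shell orbital counts meeting the constraint:
n=3 → 1; n=4 → 3; n=5 → 6; n=6 → 10; n=7 → 15; n=8 → 21; n=9 → 28.
Total orbitals: 1 + 3 + 6 + 10 + 15 + 21 + 28 = 84.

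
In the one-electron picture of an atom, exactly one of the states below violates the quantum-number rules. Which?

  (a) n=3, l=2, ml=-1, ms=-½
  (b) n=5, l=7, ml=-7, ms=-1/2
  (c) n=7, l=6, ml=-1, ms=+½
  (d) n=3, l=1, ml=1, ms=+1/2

(b) has l = 7 ≥ n = 5, violating 0 ≤ l ≤ n−1.
The remaining sets (a), (c), (d) satisfy all four rules.

(b)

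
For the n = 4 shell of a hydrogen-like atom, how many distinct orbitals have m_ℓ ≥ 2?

3

With n = 4 the allowed ℓ are 0, 1, …, 3.
Per ℓ-value: ℓ=2 → 1; ℓ=3 → 2.
Total orbitals: 1 + 2 = 3.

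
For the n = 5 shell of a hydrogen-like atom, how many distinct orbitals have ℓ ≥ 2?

Contributions: ℓ=2 → 5; ℓ=3 → 7; ℓ=4 → 9.
Total orbitals: 5 + 7 + 9 = 21.

21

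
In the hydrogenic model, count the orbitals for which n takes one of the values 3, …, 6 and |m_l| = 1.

For each n in the range, tally the orbitals obeying |m_l| = 1:
n=3 → 4; n=4 → 6; n=5 → 8; n=6 → 10.
Total orbitals: 4 + 6 + 8 + 10 = 28.

28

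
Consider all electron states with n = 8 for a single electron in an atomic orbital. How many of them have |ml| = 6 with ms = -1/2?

4

For n = 8, l ranges over 0 … 7.
Orbitals with |ml| = 6, by l: l=6 → 2; l=7 → 2.
Orbitals: 2 + 2 = 4. With ms fixed to a single value there is one state per orbital, giving 4 states.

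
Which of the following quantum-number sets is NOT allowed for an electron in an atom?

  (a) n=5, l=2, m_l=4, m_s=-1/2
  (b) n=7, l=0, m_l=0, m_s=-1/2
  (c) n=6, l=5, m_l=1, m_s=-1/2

(a)

(a) has |m_l| = 4 > l = 2, violating −l ≤ m_l ≤ l.
The remaining sets (b), (c) satisfy all four rules.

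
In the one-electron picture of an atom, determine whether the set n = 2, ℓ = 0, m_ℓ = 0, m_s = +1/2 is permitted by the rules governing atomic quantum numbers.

n = 2 is a positive integer. ℓ = 0 satisfies 0 ≤ ℓ ≤ n−1 = 1. m_ℓ = 0 lies in the range −ℓ … +ℓ (here 0). m_s = +1/2 is one of ±1/2.
All four constraints are satisfied.

Yes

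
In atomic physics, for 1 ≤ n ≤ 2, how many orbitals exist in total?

5

Total orbitals = 1² + 2² = 5.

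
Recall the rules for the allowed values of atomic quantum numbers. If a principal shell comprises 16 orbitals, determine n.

n² = 16 ⇒ n = 4.

n = 4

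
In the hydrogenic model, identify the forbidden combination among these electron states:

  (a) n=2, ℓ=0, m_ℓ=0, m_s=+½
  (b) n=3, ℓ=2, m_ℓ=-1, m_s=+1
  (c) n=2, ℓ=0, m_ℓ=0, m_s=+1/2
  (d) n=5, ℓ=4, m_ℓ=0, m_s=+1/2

(b)

(b) has m_s = +1, but an electron's spin must be ±1/2.
The remaining sets (a), (c), (d) satisfy all four rules.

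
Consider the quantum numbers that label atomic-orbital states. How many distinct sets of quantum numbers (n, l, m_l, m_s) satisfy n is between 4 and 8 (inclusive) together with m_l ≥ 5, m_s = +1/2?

Per-shell orbital counts meeting the constraint:
n=6 → 1; n=7 → 3; n=8 → 6.
Orbitals: 1 + 3 + 6 = 10. With m_s fixed to +1/2 there is one state per orbital, so 10 states.

10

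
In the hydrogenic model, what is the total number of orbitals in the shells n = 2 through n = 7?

Shell n has n² orbitals: 2²=4 + 3²=9 + 4²=16 + 5²=25 + 6²=36 + 7²=49 = 139 orbitals.

139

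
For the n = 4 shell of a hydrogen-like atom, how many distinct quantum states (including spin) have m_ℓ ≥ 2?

The n = 4 shell has ℓ = 0 through 3; check each.
Per ℓ-value: ℓ=2 → 1; ℓ=3 → 2.
Orbitals: 1 + 2 = 3. Each orbital carries two spin states, so 3 × 2 = 6 states.

6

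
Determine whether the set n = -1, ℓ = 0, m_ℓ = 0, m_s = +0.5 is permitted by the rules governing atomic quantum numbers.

The principal quantum number must be a positive integer (n ≥ 1), but here n = -1.

No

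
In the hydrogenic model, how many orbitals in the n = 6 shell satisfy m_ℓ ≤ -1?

15

The (ℓ, m_ℓ) pairs meeting m_ℓ ≤ -1 give: ℓ=1 → 1; ℓ=2 → 2; ℓ=3 → 3; ℓ=4 → 4; ℓ=5 → 5.
Total orbitals: 1 + 2 + 3 + 4 + 5 = 15.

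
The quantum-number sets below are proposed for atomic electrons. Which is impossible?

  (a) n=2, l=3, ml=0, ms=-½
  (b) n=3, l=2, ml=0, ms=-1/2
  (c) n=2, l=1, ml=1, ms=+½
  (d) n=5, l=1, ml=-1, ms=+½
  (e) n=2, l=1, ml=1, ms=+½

(a)

(a) has l = 3 ≥ n = 2, violating 0 ≤ l ≤ n−1.
The remaining sets (b), (c), (d), (e) satisfy all four rules.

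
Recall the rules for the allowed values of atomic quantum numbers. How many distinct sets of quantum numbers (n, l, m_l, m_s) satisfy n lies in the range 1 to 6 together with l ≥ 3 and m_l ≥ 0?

For each n in the range, tally the orbitals obeying l ≥ 3 and m_l ≥ 0:
n=4 → 4; n=5 → 9; n=6 → 15.
Orbitals: 4 + 9 + 15 = 28. Including both spin states (m_s = ±1/2) gives 2 × 28 = 56 states.

56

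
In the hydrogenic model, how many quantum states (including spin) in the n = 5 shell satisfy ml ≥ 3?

With n = 5 the allowed l are 0, 1, …, 4.
The (l, ml) pairs meeting ml ≥ 3 give: l=3 → 1; l=4 → 2.
Orbitals: 1 + 2 = 3. Each orbital carries two spin states, so 3 × 2 = 6 states.

6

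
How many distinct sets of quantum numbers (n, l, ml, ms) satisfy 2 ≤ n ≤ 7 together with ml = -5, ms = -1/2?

3

Go shell by shell, enumerating (l, ml) with ml = -5:
n=6 → 1; n=7 → 2.
Orbitals: 1 + 2 = 3. With ms fixed to -1/2 there is one state per orbital, so 3 states.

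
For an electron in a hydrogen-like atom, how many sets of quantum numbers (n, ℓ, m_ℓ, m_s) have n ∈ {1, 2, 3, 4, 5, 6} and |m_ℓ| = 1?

60

Count contributing orbitals for each principal shell:
n=2 → 2; n=3 → 4; n=4 → 6; n=5 → 8; n=6 → 10.
Orbitals: 2 + 4 + 6 + 8 + 10 = 30. Including both spin states (m_s = ±1/2) gives 2 × 30 = 60 states.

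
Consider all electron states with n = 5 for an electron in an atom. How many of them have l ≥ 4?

The n = 5 shell has l = 0 through 4; check each.
Per l-value: l=4 → 9.
Orbitals: 9. Each orbital carries two spin states, so 9 × 2 = 18 states.

18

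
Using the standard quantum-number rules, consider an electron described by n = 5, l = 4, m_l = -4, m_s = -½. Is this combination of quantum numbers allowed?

n = 5 is a positive integer. l = 4 satisfies 0 ≤ l ≤ n−1 = 4. m_l = -4 lies in the range −l … +l (here −4 … 4). m_s = -1/2 is one of ±1/2.
All four constraints are satisfied.

Allowed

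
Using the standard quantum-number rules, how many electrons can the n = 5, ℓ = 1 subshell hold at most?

A subshell with ℓ = 1 has 2ℓ+1 = 3 orbitals, each holding 2 electrons (spin ±1/2), so 3 × 2 = 6.

6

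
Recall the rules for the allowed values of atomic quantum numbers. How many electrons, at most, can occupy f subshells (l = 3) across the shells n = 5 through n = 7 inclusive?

42

An f subshell (l = 3) exists for every n ≥ 4, so shells n = 5, 6, 7 each contribute one — 3 subshells.
Since each f subshell holds 2(2·3+1) = 14 electrons, the total is 3 × 14 = 42.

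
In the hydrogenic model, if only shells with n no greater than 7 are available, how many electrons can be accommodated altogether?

Total orbitals = 1² + 2² + 3² + 4² + 5² + 6² + 7² = 140. Doubling for spin gives 280 electrons.

280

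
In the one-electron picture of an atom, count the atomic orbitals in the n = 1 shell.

1

The n = 1 shell contains n² = 1² = 1 orbital.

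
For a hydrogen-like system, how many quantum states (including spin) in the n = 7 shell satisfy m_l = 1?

12

For n = 7, l ranges over 0 … 6.
The (l, m_l) pairs meeting m_l = 1 give: l=1 → 1; l=2 → 1; l=3 → 1; l=4 → 1; l=5 → 1; l=6 → 1.
Orbitals: 1 + 1 + 1 + 1 + 1 + 1 = 6. Each orbital carries two spin states, so 6 × 2 = 12 states.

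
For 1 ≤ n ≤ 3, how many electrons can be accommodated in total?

Total orbitals = 1² + 2² + 3² = 14. Doubling for spin gives 28 electrons.

28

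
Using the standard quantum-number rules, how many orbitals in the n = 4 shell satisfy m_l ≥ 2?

3

Go through l = 0, …, 3 (the values permitted for n = 4).
Contributions: l=2 → 1; l=3 → 2.
Total orbitals: 1 + 2 = 3.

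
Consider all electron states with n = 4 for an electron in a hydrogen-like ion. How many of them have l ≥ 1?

The (l, ml) pairs meeting l ≥ 1 give: l=1 → 3; l=2 → 5; l=3 → 7.
Orbitals: 3 + 5 + 7 = 15. Each orbital carries two spin states, so 15 × 2 = 30 states.

30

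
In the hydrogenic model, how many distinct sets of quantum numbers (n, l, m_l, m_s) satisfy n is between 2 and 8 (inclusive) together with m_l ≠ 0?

336

Per-shell orbital counts meeting the constraint:
n=2 → 2; n=3 → 6; n=4 → 12; n=5 → 20; n=6 → 30; n=7 → 42; n=8 → 56.
Orbitals: 2 + 6 + 12 + 20 + 30 + 42 + 56 = 168. Including both spin states (m_s = ±1/2) gives 2 × 168 = 336 states.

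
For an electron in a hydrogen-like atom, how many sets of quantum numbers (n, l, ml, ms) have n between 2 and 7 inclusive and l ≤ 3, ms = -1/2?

Per-shell orbital counts meeting the constraint:
n=2 → 4; n=3 → 9; n=4 → 16; n=5 → 16; n=6 → 16; n=7 → 16.
Orbitals: 4 + 9 + 16 + 16 + 16 + 16 = 77. With ms fixed to -1/2 there is one state per orbital, so 77 states.

77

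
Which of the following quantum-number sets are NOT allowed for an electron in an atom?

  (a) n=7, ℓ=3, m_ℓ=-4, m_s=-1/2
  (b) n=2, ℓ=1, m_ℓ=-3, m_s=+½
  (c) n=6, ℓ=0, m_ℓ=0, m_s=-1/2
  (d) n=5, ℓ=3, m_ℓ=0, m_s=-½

(a) has |m_ℓ| = 4 > ℓ = 3, violating −ℓ ≤ m_ℓ ≤ ℓ.
(b) has |m_ℓ| = 3 > ℓ = 1, violating −ℓ ≤ m_ℓ ≤ ℓ.
The remaining sets (c), (d) satisfy all four rules.

(a) and (b)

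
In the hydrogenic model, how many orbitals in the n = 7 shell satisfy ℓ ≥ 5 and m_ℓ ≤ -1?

The n = 7 shell has ℓ = 0 through 6; check each.
Per ℓ-value: ℓ=5 → 5; ℓ=6 → 6.
Total orbitals: 5 + 6 = 11.

11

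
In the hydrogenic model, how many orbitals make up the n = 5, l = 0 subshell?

A subshell has 2l+1 orbitals; with l = 0, that's 1.

1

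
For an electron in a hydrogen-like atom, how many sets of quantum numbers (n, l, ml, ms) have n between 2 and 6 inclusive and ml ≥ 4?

For each n in the range, tally the orbitals obeying ml ≥ 4:
n=5 → 1; n=6 → 3.
Orbitals: 1 + 3 = 4. Including both spin states (ms = ±1/2) gives 2 × 4 = 8 states.

8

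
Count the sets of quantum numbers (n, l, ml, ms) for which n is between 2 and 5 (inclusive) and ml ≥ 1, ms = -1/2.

Per-shell orbital counts meeting the constraint:
n=2 → 1; n=3 → 3; n=4 → 6; n=5 → 10.
Orbitals: 1 + 3 + 6 + 10 = 20. With ms fixed to -1/2 there is one state per orbital, so 20 states.

20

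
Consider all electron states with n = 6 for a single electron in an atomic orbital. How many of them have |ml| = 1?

20

Go through l = 0, …, 5 (the values permitted for n = 6).
Per l-value: l=1 → 2; l=2 → 2; l=3 → 2; l=4 → 2; l=5 → 2.
Orbitals: 2 + 2 + 2 + 2 + 2 = 10. Each orbital carries two spin states, so 10 × 2 = 20 states.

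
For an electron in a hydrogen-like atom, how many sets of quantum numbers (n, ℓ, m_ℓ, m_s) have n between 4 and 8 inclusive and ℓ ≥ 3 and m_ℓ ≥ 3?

For each n in the range, tally the orbitals obeying ℓ ≥ 3 and m_ℓ ≥ 3:
n=4 → 1; n=5 → 3; n=6 → 6; n=7 → 10; n=8 → 15.
Orbitals: 1 + 3 + 6 + 10 + 15 = 35. Including both spin states (m_s = ±1/2) gives 2 × 35 = 70 states.

70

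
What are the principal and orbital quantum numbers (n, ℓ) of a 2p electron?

The leading integer gives n = 2; the letter 'p' means ℓ = 1.

n = 2, ℓ = 1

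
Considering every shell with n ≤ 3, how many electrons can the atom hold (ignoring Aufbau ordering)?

28

Total orbitals = 1² + 2² + 3² = 14. Doubling for spin gives 28 electrons.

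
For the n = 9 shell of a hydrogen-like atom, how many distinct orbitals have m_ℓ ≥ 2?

Per ℓ-value: ℓ=2 → 1; ℓ=3 → 2; ℓ=4 → 3; ℓ=5 → 4; ℓ=6 → 5; ℓ=7 → 6; ℓ=8 → 7.
Total orbitals: 1 + 2 + 3 + 4 + 5 + 6 + 7 = 28.

28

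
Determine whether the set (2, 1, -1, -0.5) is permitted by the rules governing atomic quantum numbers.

n = 2 is a positive integer. ℓ = 1 satisfies 0 ≤ ℓ ≤ n−1 = 1. m_ℓ = -1 lies in the range −ℓ … +ℓ (here −1 … 1). m_s = -1/2 is one of ±1/2.
All four constraints are satisfied.

Allowed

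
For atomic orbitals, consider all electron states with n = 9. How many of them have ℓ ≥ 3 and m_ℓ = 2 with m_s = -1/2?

6

For n = 9, ℓ ranges over 0 … 8.
Per ℓ-value: ℓ=3 → 1; ℓ=4 → 1; ℓ=5 → 1; ℓ=6 → 1; ℓ=7 → 1; ℓ=8 → 1.
Orbitals: 1 + 1 + 1 + 1 + 1 + 1 = 6. With m_s fixed to a single value there is one state per orbital, giving 6 states.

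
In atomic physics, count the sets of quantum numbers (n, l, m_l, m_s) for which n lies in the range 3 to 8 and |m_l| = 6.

Go shell by shell, enumerating (l, m_l) with |m_l| = 6:
n=7 → 2; n=8 → 4.
Orbitals: 2 + 4 = 6. Including both spin states (m_s = ±1/2) gives 2 × 6 = 12 states.

12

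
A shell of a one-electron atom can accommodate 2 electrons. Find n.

2n² = 2 ⇒ n² = 1 ⇒ n = 1.

n = 1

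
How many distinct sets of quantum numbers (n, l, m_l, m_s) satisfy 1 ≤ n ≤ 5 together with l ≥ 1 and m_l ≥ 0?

Count contributing orbitals for each principal shell:
n=2 → 2; n=3 → 5; n=4 → 9; n=5 → 14.
Orbitals: 2 + 5 + 9 + 14 = 30. Including both spin states (m_s = ±1/2) gives 2 × 30 = 60 states.

60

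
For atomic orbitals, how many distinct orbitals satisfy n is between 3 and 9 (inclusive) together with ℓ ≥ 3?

Work shell by shell — for each n, count the (ℓ, m_ℓ) pairs that satisfy ℓ ≥ 3:
n=4 → 7; n=5 → 16; n=6 → 27; n=7 → 40; n=8 → 55; n=9 → 72.
Total orbitals: 7 + 16 + 27 + 40 + 55 + 72 = 217.

217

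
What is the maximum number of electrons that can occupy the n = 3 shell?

18

A shell holds 2n² electrons: 2 × 3² = 2 × 9 = 18.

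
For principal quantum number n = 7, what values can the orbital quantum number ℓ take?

0, 1, 2, 3, 4, 5, 6

ℓ is an integer with 0 ≤ ℓ ≤ n−1, so for n = 7: ℓ = 0, 1, 2, 3, 4, 5, 6.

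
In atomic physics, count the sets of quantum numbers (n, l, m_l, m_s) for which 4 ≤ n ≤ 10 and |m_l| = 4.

84

Count contributing orbitals for each principal shell:
n=5 → 2; n=6 → 4; n=7 → 6; n=8 → 8; n=9 → 10; n=10 → 12.
Orbitals: 2 + 4 + 6 + 8 + 10 + 12 = 42. Including both spin states (m_s = ±1/2) gives 2 × 42 = 84 states.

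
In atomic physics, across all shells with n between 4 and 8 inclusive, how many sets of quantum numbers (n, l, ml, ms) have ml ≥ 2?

110

For each n in the range, tally the orbitals obeying ml ≥ 2:
n=4 → 3; n=5 → 6; n=6 → 10; n=7 → 15; n=8 → 21.
Orbitals: 3 + 6 + 10 + 15 + 21 = 55. Including both spin states (ms = ±1/2) gives 2 × 55 = 110 states.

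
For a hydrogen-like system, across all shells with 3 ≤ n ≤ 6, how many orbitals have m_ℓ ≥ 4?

4

Treat each shell separately and count matching orbitals:
n=5 → 1; n=6 → 3.
Total orbitals: 1 + 3 = 4.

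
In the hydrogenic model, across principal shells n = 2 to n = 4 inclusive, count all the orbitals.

Shell n has n² orbitals: 2²=4 + 3²=9 + 4²=16 = 29 orbitals.

29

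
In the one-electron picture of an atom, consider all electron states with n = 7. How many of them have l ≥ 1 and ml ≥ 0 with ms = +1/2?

27

Contributions: l=1 → 2; l=2 → 3; l=3 → 4; l=4 → 5; l=5 → 6; l=6 → 7.
Orbitals: 2 + 3 + 4 + 5 + 6 + 7 = 27. With ms fixed to a single value there is one state per orbital, giving 27 states.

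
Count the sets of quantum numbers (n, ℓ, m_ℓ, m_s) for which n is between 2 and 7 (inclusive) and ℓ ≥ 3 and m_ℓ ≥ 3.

40

For each n in the range, tally the orbitals obeying ℓ ≥ 3 and m_ℓ ≥ 3:
n=4 → 1; n=5 → 3; n=6 → 6; n=7 → 10.
Orbitals: 1 + 3 + 6 + 10 = 20. Including both spin states (m_s = ±1/2) gives 2 × 20 = 40 states.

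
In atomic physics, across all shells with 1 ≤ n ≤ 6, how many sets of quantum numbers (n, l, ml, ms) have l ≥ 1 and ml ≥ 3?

20

Treat each shell separately and count matching orbitals:
n=4 → 1; n=5 → 3; n=6 → 6.
Orbitals: 1 + 3 + 6 = 10. Including both spin states (ms = ±1/2) gives 2 × 10 = 20 states.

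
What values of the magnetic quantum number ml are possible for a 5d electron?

The 5d subshell has l = 2, and ml takes every integer from −l to +l. With l = 2 that gives the 5 values -2, -1, 0, 1, 2.

-2, -1, 0, 1, 2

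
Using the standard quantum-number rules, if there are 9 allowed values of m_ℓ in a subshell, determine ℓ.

m_ℓ ranges over 2ℓ+1 integers, so 2ℓ+1 = 9 ⇒ ℓ = 4.

ℓ = 4 (g)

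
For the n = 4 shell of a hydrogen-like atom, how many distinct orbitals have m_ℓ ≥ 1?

The n = 4 shell has ℓ = 0 through 3; check each.
The (ℓ, m_ℓ) pairs meeting m_ℓ ≥ 1 give: ℓ=1 → 1; ℓ=2 → 2; ℓ=3 → 3.
Total orbitals: 1 + 2 + 3 = 6.

6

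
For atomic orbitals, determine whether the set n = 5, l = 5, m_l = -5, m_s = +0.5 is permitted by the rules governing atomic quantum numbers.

Not allowed

The orbital quantum number must satisfy 0 ≤ l ≤ n−1. With n = 5 the allowed l values are 0, 1, 2, 3, 4, so l = 5 is out of range.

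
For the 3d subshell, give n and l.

n = 3, l = 2

The leading integer gives n = 3; the letter 'd' means l = 2.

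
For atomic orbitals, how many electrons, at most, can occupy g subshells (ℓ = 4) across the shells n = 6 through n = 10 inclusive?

90

A g subshell (ℓ = 4) exists for every n ≥ 5, so shells n = 6, 7, 8, 9, 10 each contribute one — 5 subshells.
Since each g subshell holds 2(2·4+1) = 18 electrons, the total is 5 × 18 = 90.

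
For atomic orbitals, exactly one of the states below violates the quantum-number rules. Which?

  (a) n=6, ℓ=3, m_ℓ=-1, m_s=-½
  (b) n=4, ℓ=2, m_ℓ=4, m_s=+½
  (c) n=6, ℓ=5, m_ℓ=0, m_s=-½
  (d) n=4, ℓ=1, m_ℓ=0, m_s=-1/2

(b) has |m_ℓ| = 4 > ℓ = 2, violating −ℓ ≤ m_ℓ ≤ ℓ.
The remaining sets (a), (c), (d) satisfy all four rules.

(b)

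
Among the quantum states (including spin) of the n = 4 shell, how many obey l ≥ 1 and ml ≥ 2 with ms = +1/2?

3

Per l-value: l=2 → 1; l=3 → 2.
Orbitals: 1 + 2 = 3. With ms fixed to a single value there is one state per orbital, giving 3 states.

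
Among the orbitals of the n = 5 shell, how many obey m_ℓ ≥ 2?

6

Per ℓ-value: ℓ=2 → 1; ℓ=3 → 2; ℓ=4 → 3.
Total orbitals: 1 + 2 + 3 = 6.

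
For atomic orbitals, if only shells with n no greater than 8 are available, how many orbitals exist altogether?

Total orbitals = 1² + 2² + 3² + 4² + 5² + 6² + 7² + 8² = 204.

204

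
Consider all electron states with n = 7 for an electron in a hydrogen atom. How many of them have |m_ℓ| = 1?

Go through ℓ = 0, …, 6 (the values permitted for n = 7).
Contributions: ℓ=1 → 2; ℓ=2 → 2; ℓ=3 → 2; ℓ=4 → 2; ℓ=5 → 2; ℓ=6 → 2.
Orbitals: 2 + 2 + 2 + 2 + 2 + 2 = 12. Each orbital carries two spin states, so 12 × 2 = 24 states.

24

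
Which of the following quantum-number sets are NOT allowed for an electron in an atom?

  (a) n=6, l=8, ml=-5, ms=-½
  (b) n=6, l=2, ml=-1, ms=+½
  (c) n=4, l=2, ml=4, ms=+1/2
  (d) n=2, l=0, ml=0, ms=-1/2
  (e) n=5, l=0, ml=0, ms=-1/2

(a) and (c)

(a) has l = 8 ≥ n = 6, violating 0 ≤ l ≤ n−1.
(c) has |ml| = 4 > l = 2, violating −l ≤ ml ≤ l.
The remaining sets (b), (d), (e) satisfy all four rules.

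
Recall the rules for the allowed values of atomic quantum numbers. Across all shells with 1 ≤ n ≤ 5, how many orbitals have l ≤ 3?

46

Go shell by shell, enumerating (l, m_l) with l ≤ 3:
n=1 → 1; n=2 → 4; n=3 → 9; n=4 → 16; n=5 → 16.
Total orbitals: 1 + 4 + 9 + 16 + 16 = 46.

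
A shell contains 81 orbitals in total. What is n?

n² = 81 ⇒ n = 9.

n = 9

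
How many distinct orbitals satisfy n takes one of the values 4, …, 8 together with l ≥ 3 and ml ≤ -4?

For each n in the range, tally the orbitals obeying l ≥ 3 and ml ≤ -4:
n=5 → 1; n=6 → 3; n=7 → 6; n=8 → 10.
Total orbitals: 1 + 3 + 6 + 10 = 20.

20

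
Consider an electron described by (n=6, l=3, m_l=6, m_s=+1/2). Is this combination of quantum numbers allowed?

No

The magnetic quantum number must satisfy −l ≤ m_l ≤ l. With l = 3, m_l can only be -3, -2, -1, 0, 1, 2, 3, so m_l = 6 is forbidden.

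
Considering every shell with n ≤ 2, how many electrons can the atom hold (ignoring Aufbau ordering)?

Total orbitals = 1² + 2² = 5. Doubling for spin gives 10 electrons.

10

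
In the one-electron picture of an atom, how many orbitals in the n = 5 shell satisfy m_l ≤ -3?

With n = 5 the allowed l are 0, 1, …, 4.
The (l, m_l) pairs meeting m_l ≤ -3 give: l=3 → 1; l=4 → 2.
Total orbitals: 1 + 2 = 3.

3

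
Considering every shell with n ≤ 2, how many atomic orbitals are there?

Total orbitals = 1² + 2² = 5.

5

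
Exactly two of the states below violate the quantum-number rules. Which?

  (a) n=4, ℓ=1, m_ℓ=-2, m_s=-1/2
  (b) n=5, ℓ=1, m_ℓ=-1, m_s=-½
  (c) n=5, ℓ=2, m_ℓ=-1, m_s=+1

(a) has |m_ℓ| = 2 > ℓ = 1, violating −ℓ ≤ m_ℓ ≤ ℓ.
(c) has m_s = +1, but an electron's spin must be ±1/2.
The remaining set (b) satisfies all four rules.

(a) and (c)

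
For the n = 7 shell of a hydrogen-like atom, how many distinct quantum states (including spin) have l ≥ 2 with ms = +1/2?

Orbitals with l ≥ 2, by l: l=2 → 5; l=3 → 7; l=4 → 9; l=5 → 11; l=6 → 13.
Orbitals: 5 + 7 + 9 + 11 + 13 = 45. With ms fixed to a single value there is one state per orbital, giving 45 states.

45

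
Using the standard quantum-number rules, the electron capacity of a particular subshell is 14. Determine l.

l = 3 (f)

2(2l+1) = 14 ⇒ 2l+1 = 7 ⇒ l = 3.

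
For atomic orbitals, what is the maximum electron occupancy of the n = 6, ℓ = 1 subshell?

6

A subshell with ℓ = 1 has 2ℓ+1 = 3 orbitals, each holding 2 electrons (spin ±1/2), so 3 × 2 = 6.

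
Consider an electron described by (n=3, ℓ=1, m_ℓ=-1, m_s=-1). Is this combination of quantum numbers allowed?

The spin quantum number for an electron can only be m_s = +1/2 or −1/2; m_s = -1 is not one of those.

Not allowed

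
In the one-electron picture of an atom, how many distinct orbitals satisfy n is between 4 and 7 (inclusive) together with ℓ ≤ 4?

91

Treat each shell separately and count matching orbitals:
n=4 → 16; n=5 → 25; n=6 → 25; n=7 → 25.
Total orbitals: 16 + 25 + 25 + 25 = 91.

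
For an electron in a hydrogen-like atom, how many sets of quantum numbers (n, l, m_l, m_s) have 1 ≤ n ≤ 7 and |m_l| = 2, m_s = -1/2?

For each n in the range, tally the orbitals obeying |m_l| = 2:
n=3 → 2; n=4 → 4; n=5 → 6; n=6 → 8; n=7 → 10.
Orbitals: 2 + 4 + 6 + 8 + 10 = 30. With m_s fixed to -1/2 there is one state per orbital, so 30 states.

30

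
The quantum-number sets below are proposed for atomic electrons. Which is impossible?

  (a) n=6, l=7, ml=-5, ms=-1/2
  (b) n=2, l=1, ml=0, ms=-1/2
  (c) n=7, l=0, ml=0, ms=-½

(a)

(a) has l = 7 ≥ n = 6, violating 0 ≤ l ≤ n−1.
The remaining sets (b), (c) satisfy all four rules.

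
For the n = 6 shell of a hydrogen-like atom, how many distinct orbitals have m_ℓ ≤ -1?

15

The n = 6 shell has ℓ = 0 through 5; check each.
The (ℓ, m_ℓ) pairs meeting m_ℓ ≤ -1 give: ℓ=1 → 1; ℓ=2 → 2; ℓ=3 → 3; ℓ=4 → 4; ℓ=5 → 5.
Total orbitals: 1 + 2 + 3 + 4 + 5 = 15.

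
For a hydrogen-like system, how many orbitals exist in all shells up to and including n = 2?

5

Total orbitals = 1² + 2² = 5.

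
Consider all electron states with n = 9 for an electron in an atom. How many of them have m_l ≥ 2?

56

For n = 9, l ranges over 0 … 8.
Per l-value: l=2 → 1; l=3 → 2; l=4 → 3; l=5 → 4; l=6 → 5; l=7 → 6; l=8 → 7.
Orbitals: 1 + 2 + 3 + 4 + 5 + 6 + 7 = 28. Each orbital carries two spin states, so 28 × 2 = 56 states.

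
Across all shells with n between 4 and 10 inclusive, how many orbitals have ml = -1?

42

Work shell by shell — for each n, count the (l, ml) pairs that satisfy ml = -1:
n=4 → 3; n=5 → 4; n=6 → 5; n=7 → 6; n=8 → 7; n=9 → 8; n=10 → 9.
Total orbitals: 3 + 4 + 5 + 6 + 7 + 8 + 9 = 42.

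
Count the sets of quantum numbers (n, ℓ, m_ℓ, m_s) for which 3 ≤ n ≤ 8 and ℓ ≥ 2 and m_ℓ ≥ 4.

Count contributing orbitals for each principal shell:
n=5 → 1; n=6 → 3; n=7 → 6; n=8 → 10.
Orbitals: 1 + 3 + 6 + 10 = 20. Including both spin states (m_s = ±1/2) gives 2 × 20 = 40 states.

40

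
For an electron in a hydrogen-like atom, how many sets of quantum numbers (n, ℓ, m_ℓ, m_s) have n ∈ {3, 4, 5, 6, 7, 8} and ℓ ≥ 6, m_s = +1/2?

Per-shell orbital counts meeting the constraint:
n=7 → 13; n=8 → 28.
Orbitals: 13 + 28 = 41. With m_s fixed to +1/2 there is one state per orbital, so 41 states.

41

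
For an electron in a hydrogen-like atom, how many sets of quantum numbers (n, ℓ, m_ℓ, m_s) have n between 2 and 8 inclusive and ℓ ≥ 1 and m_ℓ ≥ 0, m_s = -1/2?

Treat each shell separately and count matching orbitals:
n=2 → 2; n=3 → 5; n=4 → 9; n=5 → 14; n=6 → 20; n=7 → 27; n=8 → 35.
Orbitals: 2 + 5 + 9 + 14 + 20 + 27 + 35 = 112. With m_s fixed to -1/2 there is one state per orbital, so 112 states.

112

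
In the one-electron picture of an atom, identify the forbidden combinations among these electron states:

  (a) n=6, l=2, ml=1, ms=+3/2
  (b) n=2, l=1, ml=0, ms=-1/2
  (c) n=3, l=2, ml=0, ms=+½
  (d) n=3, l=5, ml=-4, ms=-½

(a) has ms = +3/2, but an electron's spin must be ±1/2.
(d) has l = 5 ≥ n = 3, violating 0 ≤ l ≤ n−1.
The remaining sets (b), (c) satisfy all four rules.

(a) and (d)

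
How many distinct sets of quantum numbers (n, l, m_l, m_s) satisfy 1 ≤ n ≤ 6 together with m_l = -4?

For each n in the range, tally the orbitals obeying m_l = -4:
n=5 → 1; n=6 → 2.
Orbitals: 1 + 2 = 3. Including both spin states (m_s = ±1/2) gives 2 × 3 = 6 states.

6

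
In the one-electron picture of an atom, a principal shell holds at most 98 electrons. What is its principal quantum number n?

n = 7

2n² = 98 ⇒ n² = 49 ⇒ n = 7.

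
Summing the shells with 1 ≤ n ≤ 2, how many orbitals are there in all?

Shell n has n² orbitals: 1²=1 + 2²=4 = 5 orbitals.

5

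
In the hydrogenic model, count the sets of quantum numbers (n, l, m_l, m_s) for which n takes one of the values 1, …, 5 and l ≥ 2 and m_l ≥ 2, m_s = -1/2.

For each n in the range, tally the orbitals obeying l ≥ 2 and m_l ≥ 2:
n=3 → 1; n=4 → 3; n=5 → 6.
Orbitals: 1 + 3 + 6 = 10. With m_s fixed to -1/2 there is one state per orbital, so 10 states.

10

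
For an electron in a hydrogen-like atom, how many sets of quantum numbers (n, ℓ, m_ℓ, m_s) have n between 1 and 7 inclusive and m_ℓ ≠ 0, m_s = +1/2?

For each n in the range, tally the orbitals obeying m_ℓ ≠ 0:
n=2 → 2; n=3 → 6; n=4 → 12; n=5 → 20; n=6 → 30; n=7 → 42.
Orbitals: 2 + 6 + 12 + 20 + 30 + 42 = 112. With m_s fixed to +1/2 there is one state per orbital, so 112 states.

112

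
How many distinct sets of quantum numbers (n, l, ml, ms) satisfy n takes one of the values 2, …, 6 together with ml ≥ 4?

Treat each shell separately and count matching orbitals:
n=5 → 1; n=6 → 3.
Orbitals: 1 + 3 = 4. Including both spin states (ms = ±1/2) gives 2 × 4 = 8 states.

8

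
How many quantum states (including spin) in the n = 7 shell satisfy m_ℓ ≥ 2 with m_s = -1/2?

Orbitals with m_ℓ ≥ 2, by ℓ: ℓ=2 → 1; ℓ=3 → 2; ℓ=4 → 3; ℓ=5 → 4; ℓ=6 → 5.
Orbitals: 1 + 2 + 3 + 4 + 5 = 15. With m_s fixed to a single value there is one state per orbital, giving 15 states.

15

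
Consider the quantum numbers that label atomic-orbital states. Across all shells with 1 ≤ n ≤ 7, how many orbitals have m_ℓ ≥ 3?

20

Count contributing orbitals for each principal shell:
n=4 → 1; n=5 → 3; n=6 → 6; n=7 → 10.
Total orbitals: 1 + 3 + 6 + 10 = 20.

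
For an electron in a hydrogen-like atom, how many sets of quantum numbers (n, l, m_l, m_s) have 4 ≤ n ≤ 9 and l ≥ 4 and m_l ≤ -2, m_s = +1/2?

65

Count contributing orbitals for each principal shell:
n=5 → 3; n=6 → 7; n=7 → 12; n=8 → 18; n=9 → 25.
Orbitals: 3 + 7 + 12 + 18 + 25 = 65. With m_s fixed to +1/2 there is one state per orbital, so 65 states.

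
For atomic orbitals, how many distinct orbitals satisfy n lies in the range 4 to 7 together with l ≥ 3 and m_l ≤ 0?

50

Work shell by shell — for each n, count the (l, m_l) pairs that satisfy l ≥ 3 and m_l ≤ 0:
n=4 → 4; n=5 → 9; n=6 → 15; n=7 → 22.
Total orbitals: 4 + 9 + 15 + 22 = 50.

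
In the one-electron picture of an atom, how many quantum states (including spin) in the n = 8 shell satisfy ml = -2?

12

The n = 8 shell has l = 0 through 7; check each.
Orbitals with ml = -2, by l: l=2 → 1; l=3 → 1; l=4 → 1; l=5 → 1; l=6 → 1; l=7 → 1.
Orbitals: 1 + 1 + 1 + 1 + 1 + 1 = 6. Each orbital carries two spin states, so 6 × 2 = 12 states.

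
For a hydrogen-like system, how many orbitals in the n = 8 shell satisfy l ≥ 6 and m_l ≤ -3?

9

For n = 8, l ranges over 0 … 7.
Per l-value: l=6 → 4; l=7 → 5.
Total orbitals: 4 + 5 = 9.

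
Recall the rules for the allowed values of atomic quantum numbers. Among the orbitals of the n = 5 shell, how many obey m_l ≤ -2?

Orbitals with m_l ≤ -2, by l: l=2 → 1; l=3 → 2; l=4 → 3.
Total orbitals: 1 + 2 + 3 = 6.

6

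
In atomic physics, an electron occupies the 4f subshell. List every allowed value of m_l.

The 4f subshell has l = 3, and m_l takes every integer from −l to +l. With l = 3 that gives the 7 values -3, -2, -1, 0, 1, 2, 3.

-3, -2, -1, 0, 1, 2, 3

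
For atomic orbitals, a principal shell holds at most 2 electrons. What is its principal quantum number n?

2n² = 2 ⇒ n² = 1 ⇒ n = 1.

n = 1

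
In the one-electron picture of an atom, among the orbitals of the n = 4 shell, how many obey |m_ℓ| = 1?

6

Per ℓ-value: ℓ=1 → 2; ℓ=2 → 2; ℓ=3 → 2.
Total orbitals: 2 + 2 + 2 = 6.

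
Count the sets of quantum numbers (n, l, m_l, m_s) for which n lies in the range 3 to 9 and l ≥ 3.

Treat each shell separately and count matching orbitals:
n=4 → 7; n=5 → 16; n=6 → 27; n=7 → 40; n=8 → 55; n=9 → 72.
Orbitals: 7 + 16 + 27 + 40 + 55 + 72 = 217. Including both spin states (m_s = ±1/2) gives 2 × 217 = 434 states.

434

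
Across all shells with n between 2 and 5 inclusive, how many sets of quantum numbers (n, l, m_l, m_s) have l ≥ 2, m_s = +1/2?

38

For each n in the range, tally the orbitals obeying l ≥ 2:
n=3 → 5; n=4 → 12; n=5 → 21.
Orbitals: 5 + 12 + 21 = 38. With m_s fixed to +1/2 there is one state per orbital, so 38 states.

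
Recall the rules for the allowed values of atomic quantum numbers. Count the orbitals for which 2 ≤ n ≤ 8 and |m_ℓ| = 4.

20

Go shell by shell, enumerating (ℓ, m_ℓ) with |m_ℓ| = 4:
n=5 → 2; n=6 → 4; n=7 → 6; n=8 → 8.
Total orbitals: 2 + 4 + 6 + 8 = 20.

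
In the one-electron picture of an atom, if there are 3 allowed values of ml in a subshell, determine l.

ml ranges over 2l+1 integers, so 2l+1 = 3 ⇒ l = 1.

l = 1 (p)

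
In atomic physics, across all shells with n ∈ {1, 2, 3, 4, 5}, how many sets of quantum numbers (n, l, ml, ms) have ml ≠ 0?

Go shell by shell, enumerating (l, ml) with ml ≠ 0:
n=2 → 2; n=3 → 6; n=4 → 12; n=5 → 20.
Orbitals: 2 + 6 + 12 + 20 = 40. Including both spin states (ms = ±1/2) gives 2 × 40 = 80 states.

80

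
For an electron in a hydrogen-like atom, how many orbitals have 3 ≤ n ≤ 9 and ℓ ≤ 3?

Go shell by shell, enumerating (ℓ, m_ℓ) with ℓ ≤ 3:
n=3 → 9; n=4 → 16; n=5 → 16; n=6 → 16; n=7 → 16; n=8 → 16; n=9 → 16.
Total orbitals: 9 + 16 + 16 + 16 + 16 + 16 + 16 = 105.

105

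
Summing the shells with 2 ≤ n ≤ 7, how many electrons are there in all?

Shell n has n² orbitals: 2²=4 + 3²=9 + 4²=16 + 5²=25 + 6²=36 + 7²=49 = 139 orbitals.
Two spin states per orbital: 2 × 139 = 278 electrons.

278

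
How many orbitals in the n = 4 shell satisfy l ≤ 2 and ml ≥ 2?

1

For n = 4, l ranges over 0 … 3.
Contributions: l=2 → 1.
Total orbitals: 1.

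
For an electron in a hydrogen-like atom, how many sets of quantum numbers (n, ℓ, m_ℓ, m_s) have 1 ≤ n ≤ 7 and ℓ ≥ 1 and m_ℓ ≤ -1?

Go shell by shell, enumerating (ℓ, m_ℓ) with ℓ ≥ 1 and m_ℓ ≤ -1:
n=2 → 1; n=3 → 3; n=4 → 6; n=5 → 10; n=6 → 15; n=7 → 21.
Orbitals: 1 + 3 + 6 + 10 + 15 + 21 = 56. Including both spin states (m_s = ±1/2) gives 2 × 56 = 112 states.

112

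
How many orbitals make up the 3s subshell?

1

A subshell has 2l+1 orbitals; with l = 0, that's 1.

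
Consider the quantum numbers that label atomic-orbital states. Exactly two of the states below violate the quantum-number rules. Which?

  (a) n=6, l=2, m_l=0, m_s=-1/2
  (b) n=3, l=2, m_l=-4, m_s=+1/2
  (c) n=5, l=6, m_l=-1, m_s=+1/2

(b) has |m_l| = 4 > l = 2, violating −l ≤ m_l ≤ l.
(c) has l = 6 ≥ n = 5, violating 0 ≤ l ≤ n−1.
The remaining set (a) satisfies all four rules.

(b) and (c)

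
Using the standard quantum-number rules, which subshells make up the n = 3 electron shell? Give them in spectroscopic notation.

3s, 3p, 3d

For n = 3, l runs from 0 to 2. In spectroscopic notation l = 0,1,2,… ↔ s,p,d,f,g,h,i, so the subshells are 3s, 3p, 3d.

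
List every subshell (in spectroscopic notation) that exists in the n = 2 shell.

For n = 2, l runs from 0 to 1. In spectroscopic notation l = 0,1,2,… ↔ s,p,d,f,g,h,i, so the subshells are 2s, 2p.

2s, 2p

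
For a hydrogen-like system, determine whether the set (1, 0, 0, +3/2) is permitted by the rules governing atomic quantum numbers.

No

The spin quantum number for an electron can only be m_s = +1/2 or −1/2; m_s = +3/2 is not one of those.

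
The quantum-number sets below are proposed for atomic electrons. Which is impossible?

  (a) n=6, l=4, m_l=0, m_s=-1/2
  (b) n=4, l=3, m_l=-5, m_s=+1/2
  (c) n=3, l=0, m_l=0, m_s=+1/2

(b)

(b) has |m_l| = 5 > l = 3, violating −l ≤ m_l ≤ l.
The remaining sets (a), (c) satisfy all four rules.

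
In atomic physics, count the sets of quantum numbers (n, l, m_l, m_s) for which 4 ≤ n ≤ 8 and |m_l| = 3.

Treat each shell separately and count matching orbitals:
n=4 → 2; n=5 → 4; n=6 → 6; n=7 → 8; n=8 → 10.
Orbitals: 2 + 4 + 6 + 8 + 10 = 30. Including both spin states (m_s = ±1/2) gives 2 × 30 = 60 states.

60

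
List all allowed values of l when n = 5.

l is an integer with 0 ≤ l ≤ n−1, so for n = 5: l = 0, 1, 2, 3, 4.

0, 1, 2, 3, 4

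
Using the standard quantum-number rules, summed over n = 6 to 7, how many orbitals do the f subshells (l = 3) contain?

14

An f subshell (l = 3) exists for every n ≥ 4, so shells n = 6, 7 each contribute one — 2 subshells.
Since each f subshell has 2·3+1 = 7 orbitals, the total is 2 × 7 = 14.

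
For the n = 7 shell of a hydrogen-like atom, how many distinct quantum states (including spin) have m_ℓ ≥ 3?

Go through ℓ = 0, …, 6 (the values permitted for n = 7).
Orbitals with m_ℓ ≥ 3, by ℓ: ℓ=3 → 1; ℓ=4 → 2; ℓ=5 → 3; ℓ=6 → 4.
Orbitals: 1 + 2 + 3 + 4 = 10. Each orbital carries two spin states, so 10 × 2 = 20 states.

20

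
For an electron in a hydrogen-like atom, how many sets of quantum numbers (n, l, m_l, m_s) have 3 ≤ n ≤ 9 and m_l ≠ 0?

476

Per-shell orbital counts meeting the constraint:
n=3 → 6; n=4 → 12; n=5 → 20; n=6 → 30; n=7 → 42; n=8 → 56; n=9 → 72.
Orbitals: 6 + 12 + 20 + 30 + 42 + 56 + 72 = 238. Including both spin states (m_s = ±1/2) gives 2 × 238 = 476 states.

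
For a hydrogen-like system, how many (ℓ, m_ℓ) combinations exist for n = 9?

81

The n = 9 shell contains n² = 9² = 81 orbitals.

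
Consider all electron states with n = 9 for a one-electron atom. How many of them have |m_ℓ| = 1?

Go through ℓ = 0, …, 8 (the values permitted for n = 9).
Orbitals with |m_ℓ| = 1, by ℓ: ℓ=1 → 2; ℓ=2 → 2; ℓ=3 → 2; ℓ=4 → 2; ℓ=5 → 2; ℓ=6 → 2; ℓ=7 → 2; ℓ=8 → 2.
Orbitals: 2 + 2 + 2 + 2 + 2 + 2 + 2 + 2 = 16. Each orbital carries two spin states, so 16 × 2 = 32 states.

32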